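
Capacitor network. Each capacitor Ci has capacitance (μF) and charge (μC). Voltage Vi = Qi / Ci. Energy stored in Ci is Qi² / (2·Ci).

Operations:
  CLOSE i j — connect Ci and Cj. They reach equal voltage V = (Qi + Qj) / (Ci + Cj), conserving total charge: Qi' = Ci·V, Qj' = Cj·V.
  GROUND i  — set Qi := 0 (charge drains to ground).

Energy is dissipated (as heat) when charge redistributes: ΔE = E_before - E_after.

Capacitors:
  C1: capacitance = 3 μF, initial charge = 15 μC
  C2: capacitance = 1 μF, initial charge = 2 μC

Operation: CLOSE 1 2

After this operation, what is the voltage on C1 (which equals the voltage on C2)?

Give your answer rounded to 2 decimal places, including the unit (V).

Answer: 4.25 V

Derivation:
Initial: C1(3μF, Q=15μC, V=5.00V), C2(1μF, Q=2μC, V=2.00V)
Op 1: CLOSE 1-2: Q_total=17.00, C_total=4.00, V=4.25; Q1=12.75, Q2=4.25; dissipated=3.375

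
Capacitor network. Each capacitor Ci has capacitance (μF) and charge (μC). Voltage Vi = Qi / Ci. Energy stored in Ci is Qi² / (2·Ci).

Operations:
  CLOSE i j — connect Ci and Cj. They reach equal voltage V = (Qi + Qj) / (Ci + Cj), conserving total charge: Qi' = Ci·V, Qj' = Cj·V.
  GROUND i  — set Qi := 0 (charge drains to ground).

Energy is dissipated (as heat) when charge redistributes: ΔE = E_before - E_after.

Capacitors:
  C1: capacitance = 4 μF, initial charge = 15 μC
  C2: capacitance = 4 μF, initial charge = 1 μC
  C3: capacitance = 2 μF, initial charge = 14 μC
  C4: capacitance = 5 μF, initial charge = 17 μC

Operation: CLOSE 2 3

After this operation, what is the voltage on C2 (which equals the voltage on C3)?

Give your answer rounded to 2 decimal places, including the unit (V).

Initial: C1(4μF, Q=15μC, V=3.75V), C2(4μF, Q=1μC, V=0.25V), C3(2μF, Q=14μC, V=7.00V), C4(5μF, Q=17μC, V=3.40V)
Op 1: CLOSE 2-3: Q_total=15.00, C_total=6.00, V=2.50; Q2=10.00, Q3=5.00; dissipated=30.375

Answer: 2.50 V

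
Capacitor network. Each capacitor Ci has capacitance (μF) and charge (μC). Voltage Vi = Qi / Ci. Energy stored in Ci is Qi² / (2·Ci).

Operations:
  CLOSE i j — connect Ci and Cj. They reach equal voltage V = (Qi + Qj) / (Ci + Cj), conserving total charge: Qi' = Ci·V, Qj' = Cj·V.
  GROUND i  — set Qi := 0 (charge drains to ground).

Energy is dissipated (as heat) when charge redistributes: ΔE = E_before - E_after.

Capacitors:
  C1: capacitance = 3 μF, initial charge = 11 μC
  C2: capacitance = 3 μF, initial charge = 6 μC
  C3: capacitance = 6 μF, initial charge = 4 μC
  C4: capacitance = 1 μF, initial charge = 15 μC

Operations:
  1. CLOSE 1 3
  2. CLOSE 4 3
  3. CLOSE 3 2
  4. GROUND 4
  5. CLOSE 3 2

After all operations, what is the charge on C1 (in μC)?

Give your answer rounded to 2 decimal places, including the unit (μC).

Answer: 5.00 μC

Derivation:
Initial: C1(3μF, Q=11μC, V=3.67V), C2(3μF, Q=6μC, V=2.00V), C3(6μF, Q=4μC, V=0.67V), C4(1μF, Q=15μC, V=15.00V)
Op 1: CLOSE 1-3: Q_total=15.00, C_total=9.00, V=1.67; Q1=5.00, Q3=10.00; dissipated=9.000
Op 2: CLOSE 4-3: Q_total=25.00, C_total=7.00, V=3.57; Q4=3.57, Q3=21.43; dissipated=76.190
Op 3: CLOSE 3-2: Q_total=27.43, C_total=9.00, V=3.05; Q3=18.29, Q2=9.14; dissipated=2.469
Op 4: GROUND 4: Q4=0; energy lost=6.378
Op 5: CLOSE 3-2: Q_total=27.43, C_total=9.00, V=3.05; Q3=18.29, Q2=9.14; dissipated=0.000
Final charges: Q1=5.00, Q2=9.14, Q3=18.29, Q4=0.00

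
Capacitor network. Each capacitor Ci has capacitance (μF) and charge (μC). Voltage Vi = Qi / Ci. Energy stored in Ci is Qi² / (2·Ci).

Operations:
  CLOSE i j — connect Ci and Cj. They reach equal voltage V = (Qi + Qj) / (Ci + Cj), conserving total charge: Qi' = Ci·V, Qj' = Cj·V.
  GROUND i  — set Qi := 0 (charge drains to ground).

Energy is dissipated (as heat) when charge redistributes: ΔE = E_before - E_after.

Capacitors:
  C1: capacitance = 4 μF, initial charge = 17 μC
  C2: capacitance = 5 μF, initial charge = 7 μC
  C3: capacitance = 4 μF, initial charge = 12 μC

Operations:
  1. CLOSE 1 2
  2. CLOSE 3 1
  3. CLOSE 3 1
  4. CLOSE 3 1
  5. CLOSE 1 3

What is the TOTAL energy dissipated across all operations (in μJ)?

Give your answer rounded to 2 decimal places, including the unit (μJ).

Initial: C1(4μF, Q=17μC, V=4.25V), C2(5μF, Q=7μC, V=1.40V), C3(4μF, Q=12μC, V=3.00V)
Op 1: CLOSE 1-2: Q_total=24.00, C_total=9.00, V=2.67; Q1=10.67, Q2=13.33; dissipated=9.025
Op 2: CLOSE 3-1: Q_total=22.67, C_total=8.00, V=2.83; Q3=11.33, Q1=11.33; dissipated=0.111
Op 3: CLOSE 3-1: Q_total=22.67, C_total=8.00, V=2.83; Q3=11.33, Q1=11.33; dissipated=0.000
Op 4: CLOSE 3-1: Q_total=22.67, C_total=8.00, V=2.83; Q3=11.33, Q1=11.33; dissipated=0.000
Op 5: CLOSE 1-3: Q_total=22.67, C_total=8.00, V=2.83; Q1=11.33, Q3=11.33; dissipated=0.000
Total dissipated: 9.136 μJ

Answer: 9.14 μJ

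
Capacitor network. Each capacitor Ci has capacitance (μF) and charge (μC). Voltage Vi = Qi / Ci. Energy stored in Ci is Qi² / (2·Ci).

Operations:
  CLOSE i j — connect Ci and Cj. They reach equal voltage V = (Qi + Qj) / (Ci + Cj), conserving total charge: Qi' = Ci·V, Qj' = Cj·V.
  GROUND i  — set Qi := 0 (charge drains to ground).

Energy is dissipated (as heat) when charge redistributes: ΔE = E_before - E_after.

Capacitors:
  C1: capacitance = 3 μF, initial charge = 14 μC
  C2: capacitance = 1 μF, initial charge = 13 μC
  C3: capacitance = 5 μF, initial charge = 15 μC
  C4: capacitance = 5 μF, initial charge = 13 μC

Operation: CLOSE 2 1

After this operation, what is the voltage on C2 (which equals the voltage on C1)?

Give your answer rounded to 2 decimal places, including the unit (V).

Answer: 6.75 V

Derivation:
Initial: C1(3μF, Q=14μC, V=4.67V), C2(1μF, Q=13μC, V=13.00V), C3(5μF, Q=15μC, V=3.00V), C4(5μF, Q=13μC, V=2.60V)
Op 1: CLOSE 2-1: Q_total=27.00, C_total=4.00, V=6.75; Q2=6.75, Q1=20.25; dissipated=26.042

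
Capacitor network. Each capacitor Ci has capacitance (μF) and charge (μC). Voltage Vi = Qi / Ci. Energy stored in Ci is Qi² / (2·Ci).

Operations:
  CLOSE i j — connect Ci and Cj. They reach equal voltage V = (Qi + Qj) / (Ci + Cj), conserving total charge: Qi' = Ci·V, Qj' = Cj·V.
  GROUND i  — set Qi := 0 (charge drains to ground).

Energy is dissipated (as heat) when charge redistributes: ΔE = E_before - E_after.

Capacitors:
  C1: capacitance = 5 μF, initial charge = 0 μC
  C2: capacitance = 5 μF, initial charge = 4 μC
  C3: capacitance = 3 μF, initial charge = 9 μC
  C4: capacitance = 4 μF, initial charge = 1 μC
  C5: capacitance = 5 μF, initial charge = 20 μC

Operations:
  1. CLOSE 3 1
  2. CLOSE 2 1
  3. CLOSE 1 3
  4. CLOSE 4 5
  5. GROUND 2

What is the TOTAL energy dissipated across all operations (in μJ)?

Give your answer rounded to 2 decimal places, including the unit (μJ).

Answer: 26.54 μJ

Derivation:
Initial: C1(5μF, Q=0μC, V=0.00V), C2(5μF, Q=4μC, V=0.80V), C3(3μF, Q=9μC, V=3.00V), C4(4μF, Q=1μC, V=0.25V), C5(5μF, Q=20μC, V=4.00V)
Op 1: CLOSE 3-1: Q_total=9.00, C_total=8.00, V=1.12; Q3=3.38, Q1=5.62; dissipated=8.438
Op 2: CLOSE 2-1: Q_total=9.62, C_total=10.00, V=0.96; Q2=4.81, Q1=4.81; dissipated=0.132
Op 3: CLOSE 1-3: Q_total=8.19, C_total=8.00, V=1.02; Q1=5.12, Q3=3.07; dissipated=0.025
Op 4: CLOSE 4-5: Q_total=21.00, C_total=9.00, V=2.33; Q4=9.33, Q5=11.67; dissipated=15.625
Op 5: GROUND 2: Q2=0; energy lost=2.316
Total dissipated: 26.535 μJ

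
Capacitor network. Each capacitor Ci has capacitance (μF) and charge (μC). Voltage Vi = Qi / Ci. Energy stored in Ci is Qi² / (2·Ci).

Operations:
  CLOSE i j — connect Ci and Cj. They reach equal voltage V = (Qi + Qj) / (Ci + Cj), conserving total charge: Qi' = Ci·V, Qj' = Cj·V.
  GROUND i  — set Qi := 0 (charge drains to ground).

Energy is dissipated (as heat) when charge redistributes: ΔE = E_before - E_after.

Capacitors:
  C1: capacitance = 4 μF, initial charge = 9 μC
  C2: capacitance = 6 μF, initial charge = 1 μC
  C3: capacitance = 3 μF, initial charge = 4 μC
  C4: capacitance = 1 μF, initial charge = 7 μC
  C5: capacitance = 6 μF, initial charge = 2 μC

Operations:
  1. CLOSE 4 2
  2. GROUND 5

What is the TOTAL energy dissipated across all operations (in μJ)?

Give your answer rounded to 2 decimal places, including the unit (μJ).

Answer: 20.35 μJ

Derivation:
Initial: C1(4μF, Q=9μC, V=2.25V), C2(6μF, Q=1μC, V=0.17V), C3(3μF, Q=4μC, V=1.33V), C4(1μF, Q=7μC, V=7.00V), C5(6μF, Q=2μC, V=0.33V)
Op 1: CLOSE 4-2: Q_total=8.00, C_total=7.00, V=1.14; Q4=1.14, Q2=6.86; dissipated=20.012
Op 2: GROUND 5: Q5=0; energy lost=0.333
Total dissipated: 20.345 μJ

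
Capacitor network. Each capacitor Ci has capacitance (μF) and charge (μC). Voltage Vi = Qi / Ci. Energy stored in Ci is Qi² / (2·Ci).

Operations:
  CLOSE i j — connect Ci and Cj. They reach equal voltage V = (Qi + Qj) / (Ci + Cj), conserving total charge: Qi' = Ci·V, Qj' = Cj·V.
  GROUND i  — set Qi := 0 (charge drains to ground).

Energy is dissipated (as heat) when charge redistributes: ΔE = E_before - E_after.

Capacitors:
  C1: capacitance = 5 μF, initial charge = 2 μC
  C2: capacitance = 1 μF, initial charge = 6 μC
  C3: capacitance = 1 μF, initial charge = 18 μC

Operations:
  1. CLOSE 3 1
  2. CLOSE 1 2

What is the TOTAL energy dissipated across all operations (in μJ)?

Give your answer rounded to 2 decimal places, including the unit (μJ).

Initial: C1(5μF, Q=2μC, V=0.40V), C2(1μF, Q=6μC, V=6.00V), C3(1μF, Q=18μC, V=18.00V)
Op 1: CLOSE 3-1: Q_total=20.00, C_total=6.00, V=3.33; Q3=3.33, Q1=16.67; dissipated=129.067
Op 2: CLOSE 1-2: Q_total=22.67, C_total=6.00, V=3.78; Q1=18.89, Q2=3.78; dissipated=2.963
Total dissipated: 132.030 μJ

Answer: 132.03 μJ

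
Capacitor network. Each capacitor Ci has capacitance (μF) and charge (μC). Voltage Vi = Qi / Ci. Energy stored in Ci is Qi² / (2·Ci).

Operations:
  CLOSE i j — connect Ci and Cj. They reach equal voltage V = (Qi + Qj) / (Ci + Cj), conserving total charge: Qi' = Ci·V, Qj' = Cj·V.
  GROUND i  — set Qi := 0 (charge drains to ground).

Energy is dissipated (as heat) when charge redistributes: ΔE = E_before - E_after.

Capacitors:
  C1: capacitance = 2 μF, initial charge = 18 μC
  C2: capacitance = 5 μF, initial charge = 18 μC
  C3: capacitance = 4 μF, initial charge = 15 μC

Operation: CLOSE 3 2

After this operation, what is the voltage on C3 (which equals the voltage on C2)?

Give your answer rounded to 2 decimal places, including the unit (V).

Answer: 3.67 V

Derivation:
Initial: C1(2μF, Q=18μC, V=9.00V), C2(5μF, Q=18μC, V=3.60V), C3(4μF, Q=15μC, V=3.75V)
Op 1: CLOSE 3-2: Q_total=33.00, C_total=9.00, V=3.67; Q3=14.67, Q2=18.33; dissipated=0.025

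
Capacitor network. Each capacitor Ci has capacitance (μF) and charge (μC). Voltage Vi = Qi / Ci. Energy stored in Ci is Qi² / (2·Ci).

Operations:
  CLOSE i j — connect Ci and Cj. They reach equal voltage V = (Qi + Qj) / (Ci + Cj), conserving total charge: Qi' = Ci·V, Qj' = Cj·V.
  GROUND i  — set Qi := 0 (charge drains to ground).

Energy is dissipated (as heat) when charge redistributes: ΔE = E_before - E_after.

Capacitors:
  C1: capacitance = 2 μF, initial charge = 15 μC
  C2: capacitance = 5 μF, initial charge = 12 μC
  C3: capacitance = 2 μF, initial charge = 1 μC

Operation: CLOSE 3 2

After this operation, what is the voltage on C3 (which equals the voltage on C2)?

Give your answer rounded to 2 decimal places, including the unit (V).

Initial: C1(2μF, Q=15μC, V=7.50V), C2(5μF, Q=12μC, V=2.40V), C3(2μF, Q=1μC, V=0.50V)
Op 1: CLOSE 3-2: Q_total=13.00, C_total=7.00, V=1.86; Q3=3.71, Q2=9.29; dissipated=2.579

Answer: 1.86 V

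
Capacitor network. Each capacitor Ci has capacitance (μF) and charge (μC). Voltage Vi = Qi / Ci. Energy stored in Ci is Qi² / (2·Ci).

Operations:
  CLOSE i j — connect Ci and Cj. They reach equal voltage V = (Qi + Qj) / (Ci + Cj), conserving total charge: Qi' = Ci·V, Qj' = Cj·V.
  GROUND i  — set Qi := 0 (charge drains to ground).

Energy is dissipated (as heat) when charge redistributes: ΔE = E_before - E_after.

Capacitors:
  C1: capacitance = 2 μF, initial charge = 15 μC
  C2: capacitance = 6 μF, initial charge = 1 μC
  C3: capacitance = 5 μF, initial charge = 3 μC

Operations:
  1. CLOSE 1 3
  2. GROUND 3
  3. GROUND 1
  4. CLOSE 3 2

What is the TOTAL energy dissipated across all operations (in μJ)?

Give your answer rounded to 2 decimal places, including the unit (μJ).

Initial: C1(2μF, Q=15μC, V=7.50V), C2(6μF, Q=1μC, V=0.17V), C3(5μF, Q=3μC, V=0.60V)
Op 1: CLOSE 1-3: Q_total=18.00, C_total=7.00, V=2.57; Q1=5.14, Q3=12.86; dissipated=34.007
Op 2: GROUND 3: Q3=0; energy lost=16.531
Op 3: GROUND 1: Q1=0; energy lost=6.612
Op 4: CLOSE 3-2: Q_total=1.00, C_total=11.00, V=0.09; Q3=0.45, Q2=0.55; dissipated=0.038
Total dissipated: 57.188 μJ

Answer: 57.19 μJ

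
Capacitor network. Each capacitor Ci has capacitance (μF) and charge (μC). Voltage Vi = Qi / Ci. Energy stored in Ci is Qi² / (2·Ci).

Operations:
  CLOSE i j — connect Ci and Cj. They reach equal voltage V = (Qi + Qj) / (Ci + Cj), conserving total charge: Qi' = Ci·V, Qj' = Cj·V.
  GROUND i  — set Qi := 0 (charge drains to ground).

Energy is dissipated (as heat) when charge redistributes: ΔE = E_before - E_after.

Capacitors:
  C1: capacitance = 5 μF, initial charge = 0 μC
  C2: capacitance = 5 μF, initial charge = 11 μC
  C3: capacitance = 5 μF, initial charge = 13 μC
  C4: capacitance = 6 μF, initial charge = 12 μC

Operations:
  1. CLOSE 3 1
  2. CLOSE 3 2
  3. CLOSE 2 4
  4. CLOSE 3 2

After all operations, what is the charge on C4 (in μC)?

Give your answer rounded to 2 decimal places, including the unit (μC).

Answer: 11.32 μC

Derivation:
Initial: C1(5μF, Q=0μC, V=0.00V), C2(5μF, Q=11μC, V=2.20V), C3(5μF, Q=13μC, V=2.60V), C4(6μF, Q=12μC, V=2.00V)
Op 1: CLOSE 3-1: Q_total=13.00, C_total=10.00, V=1.30; Q3=6.50, Q1=6.50; dissipated=8.450
Op 2: CLOSE 3-2: Q_total=17.50, C_total=10.00, V=1.75; Q3=8.75, Q2=8.75; dissipated=1.012
Op 3: CLOSE 2-4: Q_total=20.75, C_total=11.00, V=1.89; Q2=9.43, Q4=11.32; dissipated=0.085
Op 4: CLOSE 3-2: Q_total=18.18, C_total=10.00, V=1.82; Q3=9.09, Q2=9.09; dissipated=0.023
Final charges: Q1=6.50, Q2=9.09, Q3=9.09, Q4=11.32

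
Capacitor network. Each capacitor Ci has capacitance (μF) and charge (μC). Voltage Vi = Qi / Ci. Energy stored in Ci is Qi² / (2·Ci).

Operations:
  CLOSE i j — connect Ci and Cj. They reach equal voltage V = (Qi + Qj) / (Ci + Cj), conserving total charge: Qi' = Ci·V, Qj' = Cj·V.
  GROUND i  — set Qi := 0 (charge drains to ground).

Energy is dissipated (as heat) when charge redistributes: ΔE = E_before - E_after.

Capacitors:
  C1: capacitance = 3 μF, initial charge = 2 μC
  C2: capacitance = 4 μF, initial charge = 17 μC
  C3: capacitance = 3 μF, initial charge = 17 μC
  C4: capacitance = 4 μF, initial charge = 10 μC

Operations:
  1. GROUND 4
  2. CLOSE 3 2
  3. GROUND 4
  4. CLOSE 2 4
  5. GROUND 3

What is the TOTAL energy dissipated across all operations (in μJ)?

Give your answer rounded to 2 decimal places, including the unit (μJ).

Answer: 73.20 μJ

Derivation:
Initial: C1(3μF, Q=2μC, V=0.67V), C2(4μF, Q=17μC, V=4.25V), C3(3μF, Q=17μC, V=5.67V), C4(4μF, Q=10μC, V=2.50V)
Op 1: GROUND 4: Q4=0; energy lost=12.500
Op 2: CLOSE 3-2: Q_total=34.00, C_total=7.00, V=4.86; Q3=14.57, Q2=19.43; dissipated=1.720
Op 3: GROUND 4: Q4=0; energy lost=0.000
Op 4: CLOSE 2-4: Q_total=19.43, C_total=8.00, V=2.43; Q2=9.71, Q4=9.71; dissipated=23.592
Op 5: GROUND 3: Q3=0; energy lost=35.388
Total dissipated: 73.200 μJ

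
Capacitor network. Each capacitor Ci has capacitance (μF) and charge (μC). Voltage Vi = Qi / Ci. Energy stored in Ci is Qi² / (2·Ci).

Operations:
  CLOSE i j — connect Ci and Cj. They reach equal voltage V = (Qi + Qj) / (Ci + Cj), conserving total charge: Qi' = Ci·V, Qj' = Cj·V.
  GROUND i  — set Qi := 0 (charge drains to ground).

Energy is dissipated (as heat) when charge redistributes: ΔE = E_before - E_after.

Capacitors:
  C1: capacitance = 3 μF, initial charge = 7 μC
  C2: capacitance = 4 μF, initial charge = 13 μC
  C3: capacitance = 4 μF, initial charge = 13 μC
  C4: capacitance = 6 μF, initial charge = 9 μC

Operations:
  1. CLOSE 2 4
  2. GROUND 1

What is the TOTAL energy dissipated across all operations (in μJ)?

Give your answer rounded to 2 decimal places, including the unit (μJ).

Answer: 11.84 μJ

Derivation:
Initial: C1(3μF, Q=7μC, V=2.33V), C2(4μF, Q=13μC, V=3.25V), C3(4μF, Q=13μC, V=3.25V), C4(6μF, Q=9μC, V=1.50V)
Op 1: CLOSE 2-4: Q_total=22.00, C_total=10.00, V=2.20; Q2=8.80, Q4=13.20; dissipated=3.675
Op 2: GROUND 1: Q1=0; energy lost=8.167
Total dissipated: 11.842 μJ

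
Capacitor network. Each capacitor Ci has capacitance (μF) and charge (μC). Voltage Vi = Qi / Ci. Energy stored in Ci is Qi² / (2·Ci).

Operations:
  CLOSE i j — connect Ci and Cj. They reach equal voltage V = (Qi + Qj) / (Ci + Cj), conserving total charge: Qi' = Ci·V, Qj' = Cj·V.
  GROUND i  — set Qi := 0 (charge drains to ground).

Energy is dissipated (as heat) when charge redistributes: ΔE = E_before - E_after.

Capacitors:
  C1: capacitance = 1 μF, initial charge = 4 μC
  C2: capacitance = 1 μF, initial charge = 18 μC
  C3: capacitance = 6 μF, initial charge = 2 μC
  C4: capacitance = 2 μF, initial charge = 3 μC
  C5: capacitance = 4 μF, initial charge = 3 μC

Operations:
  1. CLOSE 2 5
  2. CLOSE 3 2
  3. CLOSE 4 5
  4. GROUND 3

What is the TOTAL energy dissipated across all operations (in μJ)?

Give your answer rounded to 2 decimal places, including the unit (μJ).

Initial: C1(1μF, Q=4μC, V=4.00V), C2(1μF, Q=18μC, V=18.00V), C3(6μF, Q=2μC, V=0.33V), C4(2μF, Q=3μC, V=1.50V), C5(4μF, Q=3μC, V=0.75V)
Op 1: CLOSE 2-5: Q_total=21.00, C_total=5.00, V=4.20; Q2=4.20, Q5=16.80; dissipated=119.025
Op 2: CLOSE 3-2: Q_total=6.20, C_total=7.00, V=0.89; Q3=5.31, Q2=0.89; dissipated=6.408
Op 3: CLOSE 4-5: Q_total=19.80, C_total=6.00, V=3.30; Q4=6.60, Q5=13.20; dissipated=4.860
Op 4: GROUND 3: Q3=0; energy lost=2.353
Total dissipated: 132.646 μJ

Answer: 132.65 μJ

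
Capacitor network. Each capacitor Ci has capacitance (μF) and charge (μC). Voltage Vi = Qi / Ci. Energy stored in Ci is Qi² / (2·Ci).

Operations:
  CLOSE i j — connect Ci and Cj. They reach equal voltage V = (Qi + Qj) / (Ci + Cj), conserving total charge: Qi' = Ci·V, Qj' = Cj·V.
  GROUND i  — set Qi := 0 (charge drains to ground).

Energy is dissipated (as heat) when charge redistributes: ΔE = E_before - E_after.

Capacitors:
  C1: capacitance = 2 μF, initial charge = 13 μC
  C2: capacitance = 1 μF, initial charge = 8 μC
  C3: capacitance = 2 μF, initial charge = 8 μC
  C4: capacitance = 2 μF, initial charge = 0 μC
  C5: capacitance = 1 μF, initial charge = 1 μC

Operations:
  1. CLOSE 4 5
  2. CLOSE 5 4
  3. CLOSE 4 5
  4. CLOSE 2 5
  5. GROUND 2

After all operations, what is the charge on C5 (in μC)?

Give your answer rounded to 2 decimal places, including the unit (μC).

Answer: 4.17 μC

Derivation:
Initial: C1(2μF, Q=13μC, V=6.50V), C2(1μF, Q=8μC, V=8.00V), C3(2μF, Q=8μC, V=4.00V), C4(2μF, Q=0μC, V=0.00V), C5(1μF, Q=1μC, V=1.00V)
Op 1: CLOSE 4-5: Q_total=1.00, C_total=3.00, V=0.33; Q4=0.67, Q5=0.33; dissipated=0.333
Op 2: CLOSE 5-4: Q_total=1.00, C_total=3.00, V=0.33; Q5=0.33, Q4=0.67; dissipated=0.000
Op 3: CLOSE 4-5: Q_total=1.00, C_total=3.00, V=0.33; Q4=0.67, Q5=0.33; dissipated=0.000
Op 4: CLOSE 2-5: Q_total=8.33, C_total=2.00, V=4.17; Q2=4.17, Q5=4.17; dissipated=14.694
Op 5: GROUND 2: Q2=0; energy lost=8.681
Final charges: Q1=13.00, Q2=0.00, Q3=8.00, Q4=0.67, Q5=4.17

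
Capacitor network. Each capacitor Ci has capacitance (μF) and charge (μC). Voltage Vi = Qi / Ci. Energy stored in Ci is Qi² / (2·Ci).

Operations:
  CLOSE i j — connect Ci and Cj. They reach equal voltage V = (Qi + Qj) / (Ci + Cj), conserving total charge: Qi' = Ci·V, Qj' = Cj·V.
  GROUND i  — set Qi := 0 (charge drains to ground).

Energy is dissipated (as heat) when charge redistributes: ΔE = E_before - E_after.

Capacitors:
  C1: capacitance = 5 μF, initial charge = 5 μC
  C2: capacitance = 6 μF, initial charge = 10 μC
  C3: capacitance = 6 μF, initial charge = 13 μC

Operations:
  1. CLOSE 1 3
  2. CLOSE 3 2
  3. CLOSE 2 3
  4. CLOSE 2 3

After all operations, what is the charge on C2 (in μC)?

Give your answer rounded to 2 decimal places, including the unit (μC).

Answer: 9.91 μC

Derivation:
Initial: C1(5μF, Q=5μC, V=1.00V), C2(6μF, Q=10μC, V=1.67V), C3(6μF, Q=13μC, V=2.17V)
Op 1: CLOSE 1-3: Q_total=18.00, C_total=11.00, V=1.64; Q1=8.18, Q3=9.82; dissipated=1.856
Op 2: CLOSE 3-2: Q_total=19.82, C_total=12.00, V=1.65; Q3=9.91, Q2=9.91; dissipated=0.001
Op 3: CLOSE 2-3: Q_total=19.82, C_total=12.00, V=1.65; Q2=9.91, Q3=9.91; dissipated=0.000
Op 4: CLOSE 2-3: Q_total=19.82, C_total=12.00, V=1.65; Q2=9.91, Q3=9.91; dissipated=0.000
Final charges: Q1=8.18, Q2=9.91, Q3=9.91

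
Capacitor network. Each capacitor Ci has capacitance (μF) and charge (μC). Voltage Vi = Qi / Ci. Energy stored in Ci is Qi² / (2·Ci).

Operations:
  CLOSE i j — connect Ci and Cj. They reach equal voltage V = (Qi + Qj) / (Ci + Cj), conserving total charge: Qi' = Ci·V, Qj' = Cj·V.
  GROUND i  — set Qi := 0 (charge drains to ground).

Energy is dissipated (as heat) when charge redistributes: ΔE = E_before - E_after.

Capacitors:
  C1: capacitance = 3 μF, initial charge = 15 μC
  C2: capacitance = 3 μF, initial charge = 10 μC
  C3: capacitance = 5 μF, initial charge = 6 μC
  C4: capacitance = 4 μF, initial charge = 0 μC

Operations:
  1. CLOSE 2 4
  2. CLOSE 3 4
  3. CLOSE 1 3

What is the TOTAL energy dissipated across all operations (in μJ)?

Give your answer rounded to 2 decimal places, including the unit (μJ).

Answer: 22.41 μJ

Derivation:
Initial: C1(3μF, Q=15μC, V=5.00V), C2(3μF, Q=10μC, V=3.33V), C3(5μF, Q=6μC, V=1.20V), C4(4μF, Q=0μC, V=0.00V)
Op 1: CLOSE 2-4: Q_total=10.00, C_total=7.00, V=1.43; Q2=4.29, Q4=5.71; dissipated=9.524
Op 2: CLOSE 3-4: Q_total=11.71, C_total=9.00, V=1.30; Q3=6.51, Q4=5.21; dissipated=0.058
Op 3: CLOSE 1-3: Q_total=21.51, C_total=8.00, V=2.69; Q1=8.07, Q3=13.44; dissipated=12.823
Total dissipated: 22.405 μJ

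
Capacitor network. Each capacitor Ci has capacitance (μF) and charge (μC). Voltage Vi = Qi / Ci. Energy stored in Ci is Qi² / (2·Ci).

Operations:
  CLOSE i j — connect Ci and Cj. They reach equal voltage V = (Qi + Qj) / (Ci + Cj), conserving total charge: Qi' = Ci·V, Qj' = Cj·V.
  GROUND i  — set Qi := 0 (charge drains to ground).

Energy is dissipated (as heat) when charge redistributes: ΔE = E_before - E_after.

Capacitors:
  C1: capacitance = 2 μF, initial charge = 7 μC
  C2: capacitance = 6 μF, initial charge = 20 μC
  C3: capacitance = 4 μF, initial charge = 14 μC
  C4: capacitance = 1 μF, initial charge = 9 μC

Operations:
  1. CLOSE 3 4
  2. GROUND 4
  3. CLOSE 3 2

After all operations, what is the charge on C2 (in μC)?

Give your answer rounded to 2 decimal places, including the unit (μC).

Initial: C1(2μF, Q=7μC, V=3.50V), C2(6μF, Q=20μC, V=3.33V), C3(4μF, Q=14μC, V=3.50V), C4(1μF, Q=9μC, V=9.00V)
Op 1: CLOSE 3-4: Q_total=23.00, C_total=5.00, V=4.60; Q3=18.40, Q4=4.60; dissipated=12.100
Op 2: GROUND 4: Q4=0; energy lost=10.580
Op 3: CLOSE 3-2: Q_total=38.40, C_total=10.00, V=3.84; Q3=15.36, Q2=23.04; dissipated=1.925
Final charges: Q1=7.00, Q2=23.04, Q3=15.36, Q4=0.00

Answer: 23.04 μC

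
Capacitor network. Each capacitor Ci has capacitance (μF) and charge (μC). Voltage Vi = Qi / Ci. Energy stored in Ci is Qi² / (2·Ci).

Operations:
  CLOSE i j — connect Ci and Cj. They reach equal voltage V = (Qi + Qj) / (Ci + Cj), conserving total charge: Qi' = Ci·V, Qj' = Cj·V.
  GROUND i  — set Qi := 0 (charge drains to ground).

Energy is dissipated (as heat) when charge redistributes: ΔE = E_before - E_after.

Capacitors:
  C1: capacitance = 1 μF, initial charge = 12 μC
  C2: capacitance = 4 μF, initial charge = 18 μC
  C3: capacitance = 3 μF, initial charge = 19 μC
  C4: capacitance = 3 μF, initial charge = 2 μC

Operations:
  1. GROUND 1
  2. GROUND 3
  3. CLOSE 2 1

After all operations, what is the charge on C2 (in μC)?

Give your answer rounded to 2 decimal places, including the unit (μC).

Initial: C1(1μF, Q=12μC, V=12.00V), C2(4μF, Q=18μC, V=4.50V), C3(3μF, Q=19μC, V=6.33V), C4(3μF, Q=2μC, V=0.67V)
Op 1: GROUND 1: Q1=0; energy lost=72.000
Op 2: GROUND 3: Q3=0; energy lost=60.167
Op 3: CLOSE 2-1: Q_total=18.00, C_total=5.00, V=3.60; Q2=14.40, Q1=3.60; dissipated=8.100
Final charges: Q1=3.60, Q2=14.40, Q3=0.00, Q4=2.00

Answer: 14.40 μC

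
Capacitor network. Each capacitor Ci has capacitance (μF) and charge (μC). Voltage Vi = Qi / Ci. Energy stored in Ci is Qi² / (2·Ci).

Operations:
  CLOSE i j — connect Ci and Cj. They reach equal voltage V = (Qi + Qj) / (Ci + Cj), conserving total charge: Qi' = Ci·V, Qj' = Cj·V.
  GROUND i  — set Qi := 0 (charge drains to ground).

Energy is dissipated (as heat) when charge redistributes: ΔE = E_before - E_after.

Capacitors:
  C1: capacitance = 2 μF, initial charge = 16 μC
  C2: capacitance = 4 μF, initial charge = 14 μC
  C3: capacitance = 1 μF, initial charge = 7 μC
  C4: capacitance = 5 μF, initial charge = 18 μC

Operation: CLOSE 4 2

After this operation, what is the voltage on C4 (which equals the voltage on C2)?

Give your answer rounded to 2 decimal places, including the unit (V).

Answer: 3.56 V

Derivation:
Initial: C1(2μF, Q=16μC, V=8.00V), C2(4μF, Q=14μC, V=3.50V), C3(1μF, Q=7μC, V=7.00V), C4(5μF, Q=18μC, V=3.60V)
Op 1: CLOSE 4-2: Q_total=32.00, C_total=9.00, V=3.56; Q4=17.78, Q2=14.22; dissipated=0.011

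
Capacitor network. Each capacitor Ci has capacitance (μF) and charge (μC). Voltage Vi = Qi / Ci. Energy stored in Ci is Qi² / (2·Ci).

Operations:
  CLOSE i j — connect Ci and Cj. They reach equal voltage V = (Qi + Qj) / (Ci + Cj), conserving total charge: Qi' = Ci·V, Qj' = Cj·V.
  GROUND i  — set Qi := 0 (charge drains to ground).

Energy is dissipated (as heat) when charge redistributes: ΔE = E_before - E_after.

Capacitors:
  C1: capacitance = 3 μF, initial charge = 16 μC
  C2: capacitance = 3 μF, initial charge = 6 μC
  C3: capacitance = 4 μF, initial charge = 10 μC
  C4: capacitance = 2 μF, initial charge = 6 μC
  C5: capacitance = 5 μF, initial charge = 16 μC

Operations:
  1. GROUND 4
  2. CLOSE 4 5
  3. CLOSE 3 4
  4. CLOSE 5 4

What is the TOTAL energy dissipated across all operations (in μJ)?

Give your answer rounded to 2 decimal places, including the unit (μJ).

Initial: C1(3μF, Q=16μC, V=5.33V), C2(3μF, Q=6μC, V=2.00V), C3(4μF, Q=10μC, V=2.50V), C4(2μF, Q=6μC, V=3.00V), C5(5μF, Q=16μC, V=3.20V)
Op 1: GROUND 4: Q4=0; energy lost=9.000
Op 2: CLOSE 4-5: Q_total=16.00, C_total=7.00, V=2.29; Q4=4.57, Q5=11.43; dissipated=7.314
Op 3: CLOSE 3-4: Q_total=14.57, C_total=6.00, V=2.43; Q3=9.71, Q4=4.86; dissipated=0.031
Op 4: CLOSE 5-4: Q_total=16.29, C_total=7.00, V=2.33; Q5=11.63, Q4=4.65; dissipated=0.015
Total dissipated: 16.359 μJ

Answer: 16.36 μJ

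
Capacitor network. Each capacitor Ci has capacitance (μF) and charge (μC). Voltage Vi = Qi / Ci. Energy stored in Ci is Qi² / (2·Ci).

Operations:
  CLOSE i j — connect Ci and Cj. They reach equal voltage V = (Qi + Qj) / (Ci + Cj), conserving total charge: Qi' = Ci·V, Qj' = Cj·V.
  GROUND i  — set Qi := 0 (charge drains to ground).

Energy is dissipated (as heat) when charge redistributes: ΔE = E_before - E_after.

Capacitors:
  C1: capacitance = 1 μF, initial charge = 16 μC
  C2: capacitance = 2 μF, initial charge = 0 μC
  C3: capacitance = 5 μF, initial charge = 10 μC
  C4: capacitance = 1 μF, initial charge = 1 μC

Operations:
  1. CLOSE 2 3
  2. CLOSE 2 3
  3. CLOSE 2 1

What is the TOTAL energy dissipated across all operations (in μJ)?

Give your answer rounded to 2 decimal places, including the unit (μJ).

Initial: C1(1μF, Q=16μC, V=16.00V), C2(2μF, Q=0μC, V=0.00V), C3(5μF, Q=10μC, V=2.00V), C4(1μF, Q=1μC, V=1.00V)
Op 1: CLOSE 2-3: Q_total=10.00, C_total=7.00, V=1.43; Q2=2.86, Q3=7.14; dissipated=2.857
Op 2: CLOSE 2-3: Q_total=10.00, C_total=7.00, V=1.43; Q2=2.86, Q3=7.14; dissipated=0.000
Op 3: CLOSE 2-1: Q_total=18.86, C_total=3.00, V=6.29; Q2=12.57, Q1=6.29; dissipated=70.776
Total dissipated: 73.633 μJ

Answer: 73.63 μJ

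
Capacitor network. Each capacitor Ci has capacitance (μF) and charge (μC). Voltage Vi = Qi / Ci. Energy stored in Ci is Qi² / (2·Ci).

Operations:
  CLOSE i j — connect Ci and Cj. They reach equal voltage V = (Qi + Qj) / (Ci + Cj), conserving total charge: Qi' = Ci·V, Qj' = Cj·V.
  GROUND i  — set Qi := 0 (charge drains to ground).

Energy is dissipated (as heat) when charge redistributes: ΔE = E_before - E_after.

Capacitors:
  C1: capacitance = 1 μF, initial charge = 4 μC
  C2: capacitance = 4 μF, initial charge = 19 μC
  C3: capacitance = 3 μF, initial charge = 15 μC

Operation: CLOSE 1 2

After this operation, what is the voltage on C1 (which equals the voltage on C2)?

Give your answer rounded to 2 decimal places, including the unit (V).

Initial: C1(1μF, Q=4μC, V=4.00V), C2(4μF, Q=19μC, V=4.75V), C3(3μF, Q=15μC, V=5.00V)
Op 1: CLOSE 1-2: Q_total=23.00, C_total=5.00, V=4.60; Q1=4.60, Q2=18.40; dissipated=0.225

Answer: 4.60 V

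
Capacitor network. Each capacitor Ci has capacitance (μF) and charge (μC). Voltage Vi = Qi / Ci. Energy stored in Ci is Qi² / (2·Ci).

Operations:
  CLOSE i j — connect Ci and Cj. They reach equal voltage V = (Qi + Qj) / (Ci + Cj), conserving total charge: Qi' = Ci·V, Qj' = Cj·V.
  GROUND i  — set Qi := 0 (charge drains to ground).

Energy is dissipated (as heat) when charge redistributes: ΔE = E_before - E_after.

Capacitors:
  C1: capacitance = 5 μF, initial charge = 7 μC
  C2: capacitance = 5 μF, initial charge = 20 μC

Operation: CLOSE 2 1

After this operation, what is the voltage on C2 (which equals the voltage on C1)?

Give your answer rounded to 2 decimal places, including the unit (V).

Initial: C1(5μF, Q=7μC, V=1.40V), C2(5μF, Q=20μC, V=4.00V)
Op 1: CLOSE 2-1: Q_total=27.00, C_total=10.00, V=2.70; Q2=13.50, Q1=13.50; dissipated=8.450

Answer: 2.70 V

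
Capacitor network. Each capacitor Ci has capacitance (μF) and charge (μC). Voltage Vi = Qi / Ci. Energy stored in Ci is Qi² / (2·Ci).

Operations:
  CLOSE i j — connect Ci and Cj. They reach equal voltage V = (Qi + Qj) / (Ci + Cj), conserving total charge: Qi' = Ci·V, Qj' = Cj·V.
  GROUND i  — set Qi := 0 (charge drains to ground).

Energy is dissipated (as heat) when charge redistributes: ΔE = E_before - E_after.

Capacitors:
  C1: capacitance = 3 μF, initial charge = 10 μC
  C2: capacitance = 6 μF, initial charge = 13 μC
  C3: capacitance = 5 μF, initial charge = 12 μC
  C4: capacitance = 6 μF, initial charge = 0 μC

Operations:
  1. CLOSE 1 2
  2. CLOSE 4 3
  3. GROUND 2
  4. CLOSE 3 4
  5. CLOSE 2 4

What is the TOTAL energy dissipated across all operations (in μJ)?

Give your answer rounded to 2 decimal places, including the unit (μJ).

Initial: C1(3μF, Q=10μC, V=3.33V), C2(6μF, Q=13μC, V=2.17V), C3(5μF, Q=12μC, V=2.40V), C4(6μF, Q=0μC, V=0.00V)
Op 1: CLOSE 1-2: Q_total=23.00, C_total=9.00, V=2.56; Q1=7.67, Q2=15.33; dissipated=1.361
Op 2: CLOSE 4-3: Q_total=12.00, C_total=11.00, V=1.09; Q4=6.55, Q3=5.45; dissipated=7.855
Op 3: GROUND 2: Q2=0; energy lost=19.593
Op 4: CLOSE 3-4: Q_total=12.00, C_total=11.00, V=1.09; Q3=5.45, Q4=6.55; dissipated=0.000
Op 5: CLOSE 2-4: Q_total=6.55, C_total=12.00, V=0.55; Q2=3.27, Q4=3.27; dissipated=1.785
Total dissipated: 30.593 μJ

Answer: 30.59 μJ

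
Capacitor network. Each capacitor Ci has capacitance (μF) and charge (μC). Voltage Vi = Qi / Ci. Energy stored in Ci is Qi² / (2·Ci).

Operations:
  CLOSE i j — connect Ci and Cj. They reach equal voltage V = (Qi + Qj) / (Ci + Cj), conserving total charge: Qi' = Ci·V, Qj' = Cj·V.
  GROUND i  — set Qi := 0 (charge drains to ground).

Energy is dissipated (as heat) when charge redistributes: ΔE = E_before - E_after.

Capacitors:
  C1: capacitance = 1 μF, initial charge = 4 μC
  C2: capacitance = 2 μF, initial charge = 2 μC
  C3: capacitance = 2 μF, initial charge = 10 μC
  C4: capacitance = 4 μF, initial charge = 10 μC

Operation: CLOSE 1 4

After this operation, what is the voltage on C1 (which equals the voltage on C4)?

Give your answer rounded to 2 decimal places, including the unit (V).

Answer: 2.80 V

Derivation:
Initial: C1(1μF, Q=4μC, V=4.00V), C2(2μF, Q=2μC, V=1.00V), C3(2μF, Q=10μC, V=5.00V), C4(4μF, Q=10μC, V=2.50V)
Op 1: CLOSE 1-4: Q_total=14.00, C_total=5.00, V=2.80; Q1=2.80, Q4=11.20; dissipated=0.900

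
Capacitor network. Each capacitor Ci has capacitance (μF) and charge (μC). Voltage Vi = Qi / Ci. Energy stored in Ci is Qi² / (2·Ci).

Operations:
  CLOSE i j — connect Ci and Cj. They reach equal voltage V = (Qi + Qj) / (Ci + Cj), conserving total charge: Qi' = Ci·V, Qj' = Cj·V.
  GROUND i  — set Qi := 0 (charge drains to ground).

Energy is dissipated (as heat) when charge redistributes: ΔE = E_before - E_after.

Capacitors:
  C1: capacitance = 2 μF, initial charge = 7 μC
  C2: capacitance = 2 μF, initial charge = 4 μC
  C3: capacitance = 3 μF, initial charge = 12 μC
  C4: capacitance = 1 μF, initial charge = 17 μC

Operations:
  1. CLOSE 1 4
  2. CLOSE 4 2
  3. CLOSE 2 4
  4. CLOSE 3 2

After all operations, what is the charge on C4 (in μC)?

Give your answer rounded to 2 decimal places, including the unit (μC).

Initial: C1(2μF, Q=7μC, V=3.50V), C2(2μF, Q=4μC, V=2.00V), C3(3μF, Q=12μC, V=4.00V), C4(1μF, Q=17μC, V=17.00V)
Op 1: CLOSE 1-4: Q_total=24.00, C_total=3.00, V=8.00; Q1=16.00, Q4=8.00; dissipated=60.750
Op 2: CLOSE 4-2: Q_total=12.00, C_total=3.00, V=4.00; Q4=4.00, Q2=8.00; dissipated=12.000
Op 3: CLOSE 2-4: Q_total=12.00, C_total=3.00, V=4.00; Q2=8.00, Q4=4.00; dissipated=0.000
Op 4: CLOSE 3-2: Q_total=20.00, C_total=5.00, V=4.00; Q3=12.00, Q2=8.00; dissipated=0.000
Final charges: Q1=16.00, Q2=8.00, Q3=12.00, Q4=4.00

Answer: 4.00 μC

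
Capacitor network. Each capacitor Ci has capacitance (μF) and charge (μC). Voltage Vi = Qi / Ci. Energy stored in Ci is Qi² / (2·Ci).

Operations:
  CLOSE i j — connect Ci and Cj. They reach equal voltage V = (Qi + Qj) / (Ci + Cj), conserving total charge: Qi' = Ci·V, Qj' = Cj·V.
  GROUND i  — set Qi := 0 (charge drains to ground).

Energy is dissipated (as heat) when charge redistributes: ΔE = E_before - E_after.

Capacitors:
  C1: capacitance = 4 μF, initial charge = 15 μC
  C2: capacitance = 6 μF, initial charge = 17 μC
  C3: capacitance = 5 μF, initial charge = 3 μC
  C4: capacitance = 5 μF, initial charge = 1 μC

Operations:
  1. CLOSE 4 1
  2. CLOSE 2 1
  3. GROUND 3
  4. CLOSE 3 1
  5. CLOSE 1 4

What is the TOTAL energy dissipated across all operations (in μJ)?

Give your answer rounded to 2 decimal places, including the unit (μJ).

Answer: 23.25 μJ

Derivation:
Initial: C1(4μF, Q=15μC, V=3.75V), C2(6μF, Q=17μC, V=2.83V), C3(5μF, Q=3μC, V=0.60V), C4(5μF, Q=1μC, V=0.20V)
Op 1: CLOSE 4-1: Q_total=16.00, C_total=9.00, V=1.78; Q4=8.89, Q1=7.11; dissipated=14.003
Op 2: CLOSE 2-1: Q_total=24.11, C_total=10.00, V=2.41; Q2=14.47, Q1=9.64; dissipated=1.337
Op 3: GROUND 3: Q3=0; energy lost=0.900
Op 4: CLOSE 3-1: Q_total=9.64, C_total=9.00, V=1.07; Q3=5.36, Q1=4.29; dissipated=6.459
Op 5: CLOSE 1-4: Q_total=13.18, C_total=9.00, V=1.46; Q1=5.86, Q4=7.32; dissipated=0.554
Total dissipated: 23.253 μJ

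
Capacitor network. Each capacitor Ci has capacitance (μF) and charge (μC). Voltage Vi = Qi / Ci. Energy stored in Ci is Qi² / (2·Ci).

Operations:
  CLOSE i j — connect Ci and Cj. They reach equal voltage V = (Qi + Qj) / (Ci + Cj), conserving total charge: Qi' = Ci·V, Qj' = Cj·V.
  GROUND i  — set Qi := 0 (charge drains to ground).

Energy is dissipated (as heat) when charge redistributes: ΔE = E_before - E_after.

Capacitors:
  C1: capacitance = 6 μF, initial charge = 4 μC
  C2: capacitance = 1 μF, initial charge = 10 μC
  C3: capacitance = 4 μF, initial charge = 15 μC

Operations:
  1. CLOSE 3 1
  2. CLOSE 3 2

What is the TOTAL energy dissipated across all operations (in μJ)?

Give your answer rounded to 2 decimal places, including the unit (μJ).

Answer: 37.65 μJ

Derivation:
Initial: C1(6μF, Q=4μC, V=0.67V), C2(1μF, Q=10μC, V=10.00V), C3(4μF, Q=15μC, V=3.75V)
Op 1: CLOSE 3-1: Q_total=19.00, C_total=10.00, V=1.90; Q3=7.60, Q1=11.40; dissipated=11.408
Op 2: CLOSE 3-2: Q_total=17.60, C_total=5.00, V=3.52; Q3=14.08, Q2=3.52; dissipated=26.244
Total dissipated: 37.652 μJ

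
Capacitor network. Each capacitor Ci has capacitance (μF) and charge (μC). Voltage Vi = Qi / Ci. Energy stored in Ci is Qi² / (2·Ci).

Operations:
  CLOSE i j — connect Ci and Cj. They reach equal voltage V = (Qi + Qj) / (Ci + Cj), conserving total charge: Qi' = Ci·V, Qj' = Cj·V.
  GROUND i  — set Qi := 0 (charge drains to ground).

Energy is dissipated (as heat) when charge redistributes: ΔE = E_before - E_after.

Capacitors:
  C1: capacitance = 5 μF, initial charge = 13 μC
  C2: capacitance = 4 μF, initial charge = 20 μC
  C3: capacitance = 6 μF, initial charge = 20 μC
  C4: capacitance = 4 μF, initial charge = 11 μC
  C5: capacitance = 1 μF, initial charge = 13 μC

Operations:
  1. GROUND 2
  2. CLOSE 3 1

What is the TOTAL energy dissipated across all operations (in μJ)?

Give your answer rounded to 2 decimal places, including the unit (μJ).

Initial: C1(5μF, Q=13μC, V=2.60V), C2(4μF, Q=20μC, V=5.00V), C3(6μF, Q=20μC, V=3.33V), C4(4μF, Q=11μC, V=2.75V), C5(1μF, Q=13μC, V=13.00V)
Op 1: GROUND 2: Q2=0; energy lost=50.000
Op 2: CLOSE 3-1: Q_total=33.00, C_total=11.00, V=3.00; Q3=18.00, Q1=15.00; dissipated=0.733
Total dissipated: 50.733 μJ

Answer: 50.73 μJ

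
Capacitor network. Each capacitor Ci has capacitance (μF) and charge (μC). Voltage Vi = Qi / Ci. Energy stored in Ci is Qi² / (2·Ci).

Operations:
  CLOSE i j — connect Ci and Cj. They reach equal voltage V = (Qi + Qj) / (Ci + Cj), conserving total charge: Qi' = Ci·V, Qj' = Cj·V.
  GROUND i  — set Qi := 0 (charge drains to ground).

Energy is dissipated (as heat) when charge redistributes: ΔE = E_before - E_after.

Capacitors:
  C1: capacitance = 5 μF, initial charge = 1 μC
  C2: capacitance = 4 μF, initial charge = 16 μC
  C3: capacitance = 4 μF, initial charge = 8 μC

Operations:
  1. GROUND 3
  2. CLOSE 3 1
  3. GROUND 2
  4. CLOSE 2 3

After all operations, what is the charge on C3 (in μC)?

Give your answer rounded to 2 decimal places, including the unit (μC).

Answer: 0.22 μC

Derivation:
Initial: C1(5μF, Q=1μC, V=0.20V), C2(4μF, Q=16μC, V=4.00V), C3(4μF, Q=8μC, V=2.00V)
Op 1: GROUND 3: Q3=0; energy lost=8.000
Op 2: CLOSE 3-1: Q_total=1.00, C_total=9.00, V=0.11; Q3=0.44, Q1=0.56; dissipated=0.044
Op 3: GROUND 2: Q2=0; energy lost=32.000
Op 4: CLOSE 2-3: Q_total=0.44, C_total=8.00, V=0.06; Q2=0.22, Q3=0.22; dissipated=0.012
Final charges: Q1=0.56, Q2=0.22, Q3=0.22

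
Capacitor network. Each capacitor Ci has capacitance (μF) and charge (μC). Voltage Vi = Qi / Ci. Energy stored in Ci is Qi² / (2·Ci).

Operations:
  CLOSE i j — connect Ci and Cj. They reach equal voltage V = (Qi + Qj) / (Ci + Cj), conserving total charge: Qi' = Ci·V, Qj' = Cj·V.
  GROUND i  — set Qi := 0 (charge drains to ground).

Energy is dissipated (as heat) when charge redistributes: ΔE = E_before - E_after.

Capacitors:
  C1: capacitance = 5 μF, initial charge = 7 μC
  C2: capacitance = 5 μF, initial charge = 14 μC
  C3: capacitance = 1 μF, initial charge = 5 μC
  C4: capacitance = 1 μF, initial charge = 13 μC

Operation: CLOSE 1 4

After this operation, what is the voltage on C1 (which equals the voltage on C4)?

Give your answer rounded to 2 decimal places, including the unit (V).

Answer: 3.33 V

Derivation:
Initial: C1(5μF, Q=7μC, V=1.40V), C2(5μF, Q=14μC, V=2.80V), C3(1μF, Q=5μC, V=5.00V), C4(1μF, Q=13μC, V=13.00V)
Op 1: CLOSE 1-4: Q_total=20.00, C_total=6.00, V=3.33; Q1=16.67, Q4=3.33; dissipated=56.067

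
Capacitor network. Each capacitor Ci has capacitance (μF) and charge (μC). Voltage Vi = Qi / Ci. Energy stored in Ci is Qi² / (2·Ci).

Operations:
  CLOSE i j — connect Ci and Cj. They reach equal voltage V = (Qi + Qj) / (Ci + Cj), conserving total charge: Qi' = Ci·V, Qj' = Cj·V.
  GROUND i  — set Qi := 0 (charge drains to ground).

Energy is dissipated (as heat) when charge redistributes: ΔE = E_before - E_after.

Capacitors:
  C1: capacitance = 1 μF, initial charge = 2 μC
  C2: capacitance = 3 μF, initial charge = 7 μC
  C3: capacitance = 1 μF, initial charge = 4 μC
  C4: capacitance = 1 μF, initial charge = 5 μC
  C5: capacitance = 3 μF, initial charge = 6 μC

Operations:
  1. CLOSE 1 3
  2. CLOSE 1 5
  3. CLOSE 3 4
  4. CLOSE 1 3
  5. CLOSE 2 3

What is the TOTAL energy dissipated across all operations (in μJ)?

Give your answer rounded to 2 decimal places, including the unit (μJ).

Initial: C1(1μF, Q=2μC, V=2.00V), C2(3μF, Q=7μC, V=2.33V), C3(1μF, Q=4μC, V=4.00V), C4(1μF, Q=5μC, V=5.00V), C5(3μF, Q=6μC, V=2.00V)
Op 1: CLOSE 1-3: Q_total=6.00, C_total=2.00, V=3.00; Q1=3.00, Q3=3.00; dissipated=1.000
Op 2: CLOSE 1-5: Q_total=9.00, C_total=4.00, V=2.25; Q1=2.25, Q5=6.75; dissipated=0.375
Op 3: CLOSE 3-4: Q_total=8.00, C_total=2.00, V=4.00; Q3=4.00, Q4=4.00; dissipated=1.000
Op 4: CLOSE 1-3: Q_total=6.25, C_total=2.00, V=3.12; Q1=3.12, Q3=3.12; dissipated=0.766
Op 5: CLOSE 2-3: Q_total=10.12, C_total=4.00, V=2.53; Q2=7.59, Q3=2.53; dissipated=0.235
Total dissipated: 3.376 μJ

Answer: 3.38 μJ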